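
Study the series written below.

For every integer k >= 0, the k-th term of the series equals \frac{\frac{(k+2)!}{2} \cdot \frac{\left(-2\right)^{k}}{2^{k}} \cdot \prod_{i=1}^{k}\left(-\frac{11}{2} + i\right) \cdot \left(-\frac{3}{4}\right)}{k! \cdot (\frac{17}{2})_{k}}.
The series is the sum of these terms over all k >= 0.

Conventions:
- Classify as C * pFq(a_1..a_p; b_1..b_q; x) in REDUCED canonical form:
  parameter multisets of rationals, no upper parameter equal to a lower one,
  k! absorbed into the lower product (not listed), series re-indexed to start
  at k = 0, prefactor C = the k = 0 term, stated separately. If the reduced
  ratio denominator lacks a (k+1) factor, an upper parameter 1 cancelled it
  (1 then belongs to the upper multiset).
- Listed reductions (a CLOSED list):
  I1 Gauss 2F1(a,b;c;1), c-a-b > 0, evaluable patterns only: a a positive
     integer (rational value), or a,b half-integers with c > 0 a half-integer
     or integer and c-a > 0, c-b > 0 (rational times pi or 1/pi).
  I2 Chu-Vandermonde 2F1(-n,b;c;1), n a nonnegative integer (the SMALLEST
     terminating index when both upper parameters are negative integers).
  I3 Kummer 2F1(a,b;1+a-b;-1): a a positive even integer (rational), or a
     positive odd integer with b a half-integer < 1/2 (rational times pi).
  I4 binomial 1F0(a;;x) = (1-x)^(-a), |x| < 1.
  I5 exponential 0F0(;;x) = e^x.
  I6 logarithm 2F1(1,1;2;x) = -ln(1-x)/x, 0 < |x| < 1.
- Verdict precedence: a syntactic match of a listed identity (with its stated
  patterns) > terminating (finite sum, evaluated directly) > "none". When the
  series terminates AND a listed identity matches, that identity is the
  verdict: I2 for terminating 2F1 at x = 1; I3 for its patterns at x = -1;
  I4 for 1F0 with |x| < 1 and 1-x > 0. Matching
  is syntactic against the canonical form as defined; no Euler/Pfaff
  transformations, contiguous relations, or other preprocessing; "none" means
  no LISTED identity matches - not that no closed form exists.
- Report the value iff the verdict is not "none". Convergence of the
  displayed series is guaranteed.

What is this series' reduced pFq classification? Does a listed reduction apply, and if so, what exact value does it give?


The tell: t_0 being -\frac{3}{4}, the running product (prefactor -3/4) telescopes to a rising factorial.
Term ratio: r(k) = -1 * (k-\frac{9}{2}) (k+3) / [(k+\frac{17}{2}) (k+1)] - rational; roots negated = parameters, x = -1, C = -\frac{3}{4}.

Prefactor -\frac{3}{4}, argument -1: 2F1 with upper {-\frac{9}{2}, 3} over lower {\frac{17}{2}}. Verdict: this is Kummer's theorem (I3) (x = -1; c = \frac{17}{2} equals 1+a-b for upper {-\frac{9}{2}, 3}: listed pattern). Exact value: \left(-\frac{135135}{131072}\right) \cdot \pi.


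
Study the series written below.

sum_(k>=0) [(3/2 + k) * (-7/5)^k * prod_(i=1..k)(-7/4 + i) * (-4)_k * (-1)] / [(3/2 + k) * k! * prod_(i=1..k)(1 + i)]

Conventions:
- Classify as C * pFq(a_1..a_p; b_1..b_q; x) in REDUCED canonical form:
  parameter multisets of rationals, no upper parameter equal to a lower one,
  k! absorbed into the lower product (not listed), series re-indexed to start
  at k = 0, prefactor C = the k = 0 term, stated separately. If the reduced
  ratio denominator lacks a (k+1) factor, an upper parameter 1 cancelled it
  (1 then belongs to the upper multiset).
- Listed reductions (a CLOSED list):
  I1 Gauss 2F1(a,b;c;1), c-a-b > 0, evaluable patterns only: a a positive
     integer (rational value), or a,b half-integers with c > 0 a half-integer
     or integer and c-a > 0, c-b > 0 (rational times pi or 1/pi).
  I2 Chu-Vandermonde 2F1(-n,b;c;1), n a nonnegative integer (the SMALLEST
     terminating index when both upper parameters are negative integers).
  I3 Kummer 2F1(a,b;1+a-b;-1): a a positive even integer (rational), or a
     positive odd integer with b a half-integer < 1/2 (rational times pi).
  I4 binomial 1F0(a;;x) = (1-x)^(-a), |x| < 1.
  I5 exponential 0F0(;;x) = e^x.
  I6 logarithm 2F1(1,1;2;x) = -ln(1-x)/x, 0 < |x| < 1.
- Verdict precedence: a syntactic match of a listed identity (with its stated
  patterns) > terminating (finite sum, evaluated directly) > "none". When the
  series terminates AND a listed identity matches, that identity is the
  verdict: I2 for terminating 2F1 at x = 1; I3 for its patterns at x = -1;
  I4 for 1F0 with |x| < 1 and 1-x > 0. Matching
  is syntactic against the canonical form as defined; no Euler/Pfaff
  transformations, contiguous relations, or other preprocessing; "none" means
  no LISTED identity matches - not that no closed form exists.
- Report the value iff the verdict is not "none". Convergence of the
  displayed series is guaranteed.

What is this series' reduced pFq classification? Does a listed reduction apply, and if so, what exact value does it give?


Classification (C = -1): 2F1 with upper {-4, -3/4}, lower {2}, argument x = -7/5. Verdict: terminating (-4 upstairs). 5 nonzero terms in all; added directly. Exact value: 2037209/1280000.

The tell: t_0 = -1 here, and the running product (C = -1) telescopes to a rising factorial.
Ratio: r(k) = (-7/5) * (k-4) (k-3/4) / [(k+2) (k+1)] - rational; roots negated = parameters, x = (-7/5), C = -1.


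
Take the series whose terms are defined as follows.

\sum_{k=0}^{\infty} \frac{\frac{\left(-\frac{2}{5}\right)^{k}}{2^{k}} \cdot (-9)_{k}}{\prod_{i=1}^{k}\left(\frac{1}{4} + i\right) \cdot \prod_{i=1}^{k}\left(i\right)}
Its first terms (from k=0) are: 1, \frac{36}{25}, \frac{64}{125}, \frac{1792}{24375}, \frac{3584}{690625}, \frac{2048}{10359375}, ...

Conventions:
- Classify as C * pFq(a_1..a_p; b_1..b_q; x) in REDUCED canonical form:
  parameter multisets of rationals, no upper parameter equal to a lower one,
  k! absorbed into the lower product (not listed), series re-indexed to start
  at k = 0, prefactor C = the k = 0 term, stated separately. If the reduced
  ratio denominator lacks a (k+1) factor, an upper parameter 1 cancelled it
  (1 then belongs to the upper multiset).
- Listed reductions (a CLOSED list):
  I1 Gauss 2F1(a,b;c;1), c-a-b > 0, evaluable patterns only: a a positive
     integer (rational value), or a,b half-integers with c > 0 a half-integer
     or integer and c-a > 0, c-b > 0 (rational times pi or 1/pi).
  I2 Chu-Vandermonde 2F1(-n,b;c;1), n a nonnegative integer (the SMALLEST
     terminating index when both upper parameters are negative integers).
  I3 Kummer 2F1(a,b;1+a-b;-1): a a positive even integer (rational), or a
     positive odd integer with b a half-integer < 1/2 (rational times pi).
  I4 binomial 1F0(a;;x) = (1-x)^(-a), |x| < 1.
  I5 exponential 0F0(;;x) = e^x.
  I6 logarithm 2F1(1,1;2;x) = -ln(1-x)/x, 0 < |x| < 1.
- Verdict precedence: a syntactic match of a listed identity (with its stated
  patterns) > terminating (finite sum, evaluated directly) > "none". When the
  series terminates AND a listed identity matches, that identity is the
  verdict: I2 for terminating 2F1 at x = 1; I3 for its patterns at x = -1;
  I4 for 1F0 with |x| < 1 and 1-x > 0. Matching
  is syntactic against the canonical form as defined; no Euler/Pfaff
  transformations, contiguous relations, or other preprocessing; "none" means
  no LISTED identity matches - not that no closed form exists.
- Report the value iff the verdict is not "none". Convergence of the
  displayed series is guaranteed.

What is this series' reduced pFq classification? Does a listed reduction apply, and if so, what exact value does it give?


Key observation: from the first term 1: the product of the first k integers (C = 1, x = -1/5) is k!.
Ratio: r(k) = -\frac{1}{5} * (k-9) / [(k+\frac{5}{4}) (k+1)] - rational in k. x = -\frac{1}{5}; t_0 = 1; negate the roots.

This is 1 * 1F1(-9; \frac{5}{4}; -\frac{1}{5}) in reduced canonical form. Verdict: terminating - no listed pattern fits, but -9 in the upper list cuts the series at k = 9; direct evaluation. Its exact value is \frac{1094411753063107309}{361083623291015625}.


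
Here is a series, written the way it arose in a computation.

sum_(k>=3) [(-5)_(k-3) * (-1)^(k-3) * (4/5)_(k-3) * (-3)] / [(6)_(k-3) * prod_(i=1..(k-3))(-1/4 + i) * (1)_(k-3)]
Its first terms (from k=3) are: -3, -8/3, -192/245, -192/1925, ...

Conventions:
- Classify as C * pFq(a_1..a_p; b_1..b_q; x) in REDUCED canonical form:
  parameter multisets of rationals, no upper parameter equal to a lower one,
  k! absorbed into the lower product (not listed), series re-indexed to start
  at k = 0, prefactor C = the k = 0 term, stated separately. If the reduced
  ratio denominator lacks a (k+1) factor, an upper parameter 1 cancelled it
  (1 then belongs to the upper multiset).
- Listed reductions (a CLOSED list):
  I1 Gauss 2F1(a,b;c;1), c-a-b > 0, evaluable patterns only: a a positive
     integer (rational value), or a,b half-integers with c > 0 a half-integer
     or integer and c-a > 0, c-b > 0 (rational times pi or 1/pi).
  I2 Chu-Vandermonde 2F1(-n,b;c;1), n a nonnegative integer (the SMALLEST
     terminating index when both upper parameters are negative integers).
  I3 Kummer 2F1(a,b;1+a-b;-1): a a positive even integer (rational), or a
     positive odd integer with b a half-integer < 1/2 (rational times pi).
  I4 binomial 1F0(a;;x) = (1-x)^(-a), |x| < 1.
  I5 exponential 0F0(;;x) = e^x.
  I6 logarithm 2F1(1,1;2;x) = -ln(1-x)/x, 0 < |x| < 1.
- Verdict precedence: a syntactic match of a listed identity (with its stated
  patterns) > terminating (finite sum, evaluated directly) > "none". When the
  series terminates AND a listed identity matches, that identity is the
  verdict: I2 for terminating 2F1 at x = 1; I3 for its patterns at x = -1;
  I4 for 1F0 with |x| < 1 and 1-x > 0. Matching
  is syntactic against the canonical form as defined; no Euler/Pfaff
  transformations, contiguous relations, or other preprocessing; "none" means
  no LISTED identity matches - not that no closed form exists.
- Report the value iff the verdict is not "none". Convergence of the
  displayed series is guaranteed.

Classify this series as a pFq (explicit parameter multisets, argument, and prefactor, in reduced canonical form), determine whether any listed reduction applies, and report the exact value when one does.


At argument -1: a 2F2 with upper {-5, 4/5}, lower {3/4, 6}, scaled by C = -3. Verdict: terminating - upper -5 stops the sum at k = 5; the 6 terms are added exactly. Hence: -225868103/34453125.

Key step: x = (-1) and the lower running product (prefactor -3) is a rising factorial.
Ratio: r(k) = (-1) * (k-5) (k+4/5) / [(k+3/4) (k+6) (k+1)] - rational; roots negated = parameters, x = (-1), C = -3.


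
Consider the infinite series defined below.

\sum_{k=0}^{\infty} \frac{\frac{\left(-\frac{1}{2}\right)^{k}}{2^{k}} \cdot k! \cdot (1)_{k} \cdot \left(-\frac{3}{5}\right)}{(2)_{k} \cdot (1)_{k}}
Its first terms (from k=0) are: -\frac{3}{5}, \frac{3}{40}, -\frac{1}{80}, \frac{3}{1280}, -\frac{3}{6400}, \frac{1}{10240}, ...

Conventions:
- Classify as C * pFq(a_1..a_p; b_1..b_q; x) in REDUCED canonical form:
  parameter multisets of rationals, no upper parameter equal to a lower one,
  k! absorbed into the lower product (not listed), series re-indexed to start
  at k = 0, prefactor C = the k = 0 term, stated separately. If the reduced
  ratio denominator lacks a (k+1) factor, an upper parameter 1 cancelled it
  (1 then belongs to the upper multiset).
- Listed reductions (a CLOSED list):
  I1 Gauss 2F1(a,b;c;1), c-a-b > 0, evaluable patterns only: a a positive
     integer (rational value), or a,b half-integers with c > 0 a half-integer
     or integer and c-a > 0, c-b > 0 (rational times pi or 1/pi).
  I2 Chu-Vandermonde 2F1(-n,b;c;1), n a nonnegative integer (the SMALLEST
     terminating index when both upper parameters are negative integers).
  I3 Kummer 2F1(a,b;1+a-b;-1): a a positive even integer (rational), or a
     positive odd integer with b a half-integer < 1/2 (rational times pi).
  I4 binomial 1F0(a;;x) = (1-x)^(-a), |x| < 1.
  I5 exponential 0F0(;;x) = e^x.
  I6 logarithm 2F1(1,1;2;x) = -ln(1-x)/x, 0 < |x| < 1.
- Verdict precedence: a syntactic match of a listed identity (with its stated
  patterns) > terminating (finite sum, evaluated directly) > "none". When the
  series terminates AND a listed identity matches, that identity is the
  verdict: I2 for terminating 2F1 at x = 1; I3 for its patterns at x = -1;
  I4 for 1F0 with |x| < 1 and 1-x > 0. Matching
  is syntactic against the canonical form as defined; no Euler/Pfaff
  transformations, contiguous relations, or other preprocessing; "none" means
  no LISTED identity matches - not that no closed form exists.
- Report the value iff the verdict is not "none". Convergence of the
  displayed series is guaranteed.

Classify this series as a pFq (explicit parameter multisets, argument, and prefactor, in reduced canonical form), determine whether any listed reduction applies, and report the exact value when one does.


With C = -\frac{3}{5}: the canonical form is 2F1(1, 1; 2; -\frac{1}{4}). Verdict at x = -\frac{1}{4}: the I6 logarithm reduction matches (the logarithm: parameters (1,1;2), x = -\frac{1}{4}). Hence: \left(-\frac{12}{5}\right) \cdot \ln\left(\frac{5}{4}\right).

First insight: t_0 = -\frac{3}{5} here, and the factorial ratio (C = -3/5) (k+a-1)!/(a-1)! is a rising factorial (a)_k.
Ratio: r(k) = -\frac{1}{4} * (k+1) (k+1) / [(k+2) (k+1)] ; factor over Q: parameters, x = -\frac{1}{4}, and C = -\frac{3}{5}.


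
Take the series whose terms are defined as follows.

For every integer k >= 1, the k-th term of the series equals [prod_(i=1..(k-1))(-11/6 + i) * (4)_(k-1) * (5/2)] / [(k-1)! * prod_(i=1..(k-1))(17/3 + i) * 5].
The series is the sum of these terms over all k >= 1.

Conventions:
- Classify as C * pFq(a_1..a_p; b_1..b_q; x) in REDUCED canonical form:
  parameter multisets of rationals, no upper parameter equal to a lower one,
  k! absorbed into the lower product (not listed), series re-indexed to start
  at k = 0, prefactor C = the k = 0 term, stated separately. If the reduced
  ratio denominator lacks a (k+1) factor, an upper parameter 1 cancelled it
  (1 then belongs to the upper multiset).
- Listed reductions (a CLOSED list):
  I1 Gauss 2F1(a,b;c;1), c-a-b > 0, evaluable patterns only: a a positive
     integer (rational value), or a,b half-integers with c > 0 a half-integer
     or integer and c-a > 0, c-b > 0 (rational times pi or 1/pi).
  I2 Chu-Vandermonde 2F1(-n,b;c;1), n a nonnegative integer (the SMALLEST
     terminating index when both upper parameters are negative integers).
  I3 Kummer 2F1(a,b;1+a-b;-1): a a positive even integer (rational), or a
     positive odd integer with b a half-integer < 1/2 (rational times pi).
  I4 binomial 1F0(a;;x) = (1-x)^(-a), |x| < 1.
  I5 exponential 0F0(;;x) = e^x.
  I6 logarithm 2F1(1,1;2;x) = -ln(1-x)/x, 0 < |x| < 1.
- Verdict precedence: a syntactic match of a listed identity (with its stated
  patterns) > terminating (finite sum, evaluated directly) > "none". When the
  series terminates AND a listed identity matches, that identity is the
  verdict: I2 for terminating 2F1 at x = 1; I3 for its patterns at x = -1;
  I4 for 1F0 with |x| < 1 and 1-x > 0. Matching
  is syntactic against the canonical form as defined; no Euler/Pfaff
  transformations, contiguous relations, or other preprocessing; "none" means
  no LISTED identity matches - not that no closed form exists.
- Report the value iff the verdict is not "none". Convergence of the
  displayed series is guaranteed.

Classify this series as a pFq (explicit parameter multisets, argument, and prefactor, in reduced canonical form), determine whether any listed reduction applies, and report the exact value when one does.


Prefactor 1/2, argument 1: 2F1 with upper {-5/6, 4} over lower {20/3}. Verdict: Gauss's theorem (I1) fires (x = 1: the Gamma ratio telescopes since c-a-b = 7/2 > 0 and a = 4 in Z>0). Value: 2176/9477.

Structural cue: t_0 being 1/2, the constant factors (C = 1/2, x = 1) combine into one prefactor.
Term ratio: r(k) = 1 * (k-5/6) (k+4) / [(k+20/3) (k+1)] - poly over poly, x = 1 from leading terms; C = 1/2 at k = 0.


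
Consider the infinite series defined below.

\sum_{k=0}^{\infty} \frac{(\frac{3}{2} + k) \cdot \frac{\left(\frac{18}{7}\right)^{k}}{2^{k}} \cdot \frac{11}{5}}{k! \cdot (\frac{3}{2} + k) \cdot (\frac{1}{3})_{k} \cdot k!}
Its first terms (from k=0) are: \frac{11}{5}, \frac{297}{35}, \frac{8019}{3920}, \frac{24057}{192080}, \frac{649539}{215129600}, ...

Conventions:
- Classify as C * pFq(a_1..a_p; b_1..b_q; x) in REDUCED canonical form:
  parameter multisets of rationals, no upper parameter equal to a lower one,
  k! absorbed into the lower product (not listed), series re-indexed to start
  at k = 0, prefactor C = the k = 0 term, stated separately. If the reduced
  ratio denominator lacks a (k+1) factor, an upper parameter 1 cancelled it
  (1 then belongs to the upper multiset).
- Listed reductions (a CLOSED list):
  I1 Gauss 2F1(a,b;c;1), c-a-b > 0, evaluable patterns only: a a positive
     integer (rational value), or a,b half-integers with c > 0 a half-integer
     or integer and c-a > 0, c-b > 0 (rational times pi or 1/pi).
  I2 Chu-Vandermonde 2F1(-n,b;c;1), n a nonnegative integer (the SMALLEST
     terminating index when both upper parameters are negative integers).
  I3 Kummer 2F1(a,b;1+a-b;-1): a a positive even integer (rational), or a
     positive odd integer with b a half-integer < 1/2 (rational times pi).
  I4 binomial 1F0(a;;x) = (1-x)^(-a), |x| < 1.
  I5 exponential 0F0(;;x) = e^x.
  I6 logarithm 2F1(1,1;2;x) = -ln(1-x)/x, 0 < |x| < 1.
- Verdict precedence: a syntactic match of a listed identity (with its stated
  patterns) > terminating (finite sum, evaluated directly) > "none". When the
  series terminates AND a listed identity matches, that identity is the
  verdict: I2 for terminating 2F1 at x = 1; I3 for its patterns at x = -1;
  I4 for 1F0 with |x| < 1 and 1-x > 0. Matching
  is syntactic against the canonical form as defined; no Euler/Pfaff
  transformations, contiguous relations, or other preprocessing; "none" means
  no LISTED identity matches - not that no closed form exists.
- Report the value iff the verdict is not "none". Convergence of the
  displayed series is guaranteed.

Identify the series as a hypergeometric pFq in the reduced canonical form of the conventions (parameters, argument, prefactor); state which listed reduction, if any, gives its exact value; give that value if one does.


Structural cue: with t_0 = \frac{11}{5}, the denominator's factorial ratio (C = 11/5, x = 9/7) is a lower Pochhammer.
Adjacent-term ratio: r(k) = \frac{9}{7} * 1 / [(k+\frac{1}{3}) (k+1) (k+1)] - rational in k, leading ratio \frac{9}{7}; with t_0 = \frac{11}{5}, classification follows.

With C = \frac{11}{5}: the canonical form is 0F2(-; \frac{1}{3}, 1; \frac{9}{7}). Verdict: no listed reduction: x = \frac{9}{7} and upper {-} fail every I1-I6 pattern.


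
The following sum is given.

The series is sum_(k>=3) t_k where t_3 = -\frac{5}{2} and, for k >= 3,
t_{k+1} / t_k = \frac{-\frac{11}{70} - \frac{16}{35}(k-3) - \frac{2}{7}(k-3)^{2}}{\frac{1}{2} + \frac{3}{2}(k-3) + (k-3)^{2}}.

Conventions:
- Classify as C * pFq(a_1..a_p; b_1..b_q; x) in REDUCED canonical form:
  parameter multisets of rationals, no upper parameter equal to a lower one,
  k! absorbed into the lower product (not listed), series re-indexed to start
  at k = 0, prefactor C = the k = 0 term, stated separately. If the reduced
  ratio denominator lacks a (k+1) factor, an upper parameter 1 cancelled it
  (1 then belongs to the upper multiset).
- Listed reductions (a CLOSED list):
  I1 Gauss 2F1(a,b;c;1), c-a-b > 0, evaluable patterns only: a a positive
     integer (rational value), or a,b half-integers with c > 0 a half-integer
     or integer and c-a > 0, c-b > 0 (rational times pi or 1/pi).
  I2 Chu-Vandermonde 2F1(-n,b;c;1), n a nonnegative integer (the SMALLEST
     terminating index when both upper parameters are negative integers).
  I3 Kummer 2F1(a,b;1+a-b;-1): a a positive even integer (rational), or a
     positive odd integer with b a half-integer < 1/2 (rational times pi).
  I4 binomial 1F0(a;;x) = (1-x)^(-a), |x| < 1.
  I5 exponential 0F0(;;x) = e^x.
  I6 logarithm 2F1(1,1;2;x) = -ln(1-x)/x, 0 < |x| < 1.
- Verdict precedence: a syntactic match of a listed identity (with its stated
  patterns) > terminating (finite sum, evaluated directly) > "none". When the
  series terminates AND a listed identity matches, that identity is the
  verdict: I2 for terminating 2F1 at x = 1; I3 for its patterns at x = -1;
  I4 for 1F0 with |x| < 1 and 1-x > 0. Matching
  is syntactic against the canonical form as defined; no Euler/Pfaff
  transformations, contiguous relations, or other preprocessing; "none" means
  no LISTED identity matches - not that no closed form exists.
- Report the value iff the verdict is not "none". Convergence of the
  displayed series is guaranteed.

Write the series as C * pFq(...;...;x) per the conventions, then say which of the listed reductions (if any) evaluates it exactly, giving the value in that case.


x = -\frac{2}{7} here; the reduced form reads 1F0, upper {\frac{11}{10}}, lower {-}, C = -\frac{5}{2}. Verdict at x = -\frac{2}{7}: the I4 binomial reduction matches (the 1F0 binomial series: exponent -11/10, x = -\frac{2}{7}). Hence: \left(-\frac{5}{2}\right) \cdot \left(\frac{9}{7}\right)^{-\frac{11}{10}}.

The tell: from the first term -\frac{5}{2}: the ratio is unreduced: k + 1/2 divides both sides (C = -5/2).
Consecutive-term ratio: r(k) = -\frac{2}{7} * (k+\frac{11}{10}) / [(k+1)] ; factor over Q: parameters, x = -\frac{2}{7}, and C = -\frac{5}{2}.


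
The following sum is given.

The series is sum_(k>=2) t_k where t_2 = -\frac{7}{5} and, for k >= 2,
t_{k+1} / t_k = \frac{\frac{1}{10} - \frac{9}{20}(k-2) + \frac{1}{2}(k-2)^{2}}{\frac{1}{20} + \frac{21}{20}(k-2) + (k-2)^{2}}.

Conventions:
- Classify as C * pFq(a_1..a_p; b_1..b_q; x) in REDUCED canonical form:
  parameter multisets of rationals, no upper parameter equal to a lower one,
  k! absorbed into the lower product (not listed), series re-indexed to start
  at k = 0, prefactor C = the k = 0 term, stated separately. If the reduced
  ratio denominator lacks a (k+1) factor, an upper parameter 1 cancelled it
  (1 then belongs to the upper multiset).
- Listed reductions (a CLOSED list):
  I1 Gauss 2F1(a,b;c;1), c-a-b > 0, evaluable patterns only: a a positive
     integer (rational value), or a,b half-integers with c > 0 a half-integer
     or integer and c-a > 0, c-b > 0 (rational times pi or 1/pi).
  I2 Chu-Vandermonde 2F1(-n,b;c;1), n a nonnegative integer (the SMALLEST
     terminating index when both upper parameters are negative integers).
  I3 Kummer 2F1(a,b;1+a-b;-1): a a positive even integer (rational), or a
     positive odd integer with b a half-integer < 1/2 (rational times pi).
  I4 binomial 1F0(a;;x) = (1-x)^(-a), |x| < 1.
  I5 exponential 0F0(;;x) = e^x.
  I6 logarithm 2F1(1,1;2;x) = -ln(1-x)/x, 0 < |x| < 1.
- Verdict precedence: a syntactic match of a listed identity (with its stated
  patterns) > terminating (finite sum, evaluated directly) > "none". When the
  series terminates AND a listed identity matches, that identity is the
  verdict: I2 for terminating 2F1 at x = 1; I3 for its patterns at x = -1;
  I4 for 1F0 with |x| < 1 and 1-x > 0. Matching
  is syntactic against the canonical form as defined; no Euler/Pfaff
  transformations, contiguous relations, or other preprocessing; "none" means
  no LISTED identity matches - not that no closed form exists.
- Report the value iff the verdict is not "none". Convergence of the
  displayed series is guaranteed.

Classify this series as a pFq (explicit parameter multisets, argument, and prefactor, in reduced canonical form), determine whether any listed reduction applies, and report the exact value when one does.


With C = -\frac{7}{5}: the canonical form is 2F1(-\frac{1}{2}, -\frac{2}{5}; \frac{1}{20}; \frac{1}{2}). Verdict: none - this 2F1 at x = \frac{1}{2} matches no listed pattern, and upper {-\frac{1}{2}, -\frac{2}{5}} holds no stopper.

Key observation: t_0 being -\frac{7}{5}, factor the ratio over Q (prefactor -7/5): negated roots = parameters.
Step ratio: r(k) = \frac{1}{2} * (k-\frac{1}{2}) (k-\frac{2}{5}) / [(k+\frac{1}{20}) (k+1)] - rational; roots negated = parameters, x = \frac{1}{2}, C = -\frac{7}{5}.


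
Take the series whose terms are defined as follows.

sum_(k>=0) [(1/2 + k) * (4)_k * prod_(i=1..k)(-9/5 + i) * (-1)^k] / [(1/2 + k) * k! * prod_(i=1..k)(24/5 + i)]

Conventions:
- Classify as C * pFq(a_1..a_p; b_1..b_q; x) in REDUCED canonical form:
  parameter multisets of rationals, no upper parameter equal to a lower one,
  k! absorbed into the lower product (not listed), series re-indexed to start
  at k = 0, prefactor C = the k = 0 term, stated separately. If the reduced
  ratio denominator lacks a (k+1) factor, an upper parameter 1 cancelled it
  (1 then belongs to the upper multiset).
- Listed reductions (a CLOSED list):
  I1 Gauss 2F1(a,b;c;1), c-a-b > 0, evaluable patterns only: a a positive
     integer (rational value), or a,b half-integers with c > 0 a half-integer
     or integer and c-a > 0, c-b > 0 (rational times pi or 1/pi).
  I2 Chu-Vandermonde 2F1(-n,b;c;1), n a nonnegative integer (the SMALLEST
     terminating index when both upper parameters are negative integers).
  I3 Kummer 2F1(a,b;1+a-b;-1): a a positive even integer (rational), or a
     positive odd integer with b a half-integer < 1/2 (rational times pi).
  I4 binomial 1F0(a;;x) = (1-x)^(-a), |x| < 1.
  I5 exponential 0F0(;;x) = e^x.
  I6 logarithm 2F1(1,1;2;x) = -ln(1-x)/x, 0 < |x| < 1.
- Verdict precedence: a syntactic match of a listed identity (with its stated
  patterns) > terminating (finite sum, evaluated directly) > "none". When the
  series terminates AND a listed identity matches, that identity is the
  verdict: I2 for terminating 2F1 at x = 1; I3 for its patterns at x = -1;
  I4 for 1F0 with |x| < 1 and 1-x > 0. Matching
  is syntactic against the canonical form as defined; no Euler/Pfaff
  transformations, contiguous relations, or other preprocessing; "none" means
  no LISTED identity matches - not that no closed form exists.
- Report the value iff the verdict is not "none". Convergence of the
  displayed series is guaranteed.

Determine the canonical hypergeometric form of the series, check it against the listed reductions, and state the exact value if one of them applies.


At argument -1: a 2F1 with upper {-4/5, 4}, lower {29/5}, scaled by C = 1. Verdict: the Kummer evaluation I3 applies (x = -1; c = 29/5 equals 1+a-b for upper {-4/5, 4}: listed pattern). Exact value: 38/25.

First insight: from the first term 1: the running product (prefactor 1) telescopes to a rising factorial.
Term ratio: r(k) = (-1) * (k-4/5) (k+4) / [(k+29/5) (k+1)] - rational in k. x = (-1); t_0 = 1; negate the roots.


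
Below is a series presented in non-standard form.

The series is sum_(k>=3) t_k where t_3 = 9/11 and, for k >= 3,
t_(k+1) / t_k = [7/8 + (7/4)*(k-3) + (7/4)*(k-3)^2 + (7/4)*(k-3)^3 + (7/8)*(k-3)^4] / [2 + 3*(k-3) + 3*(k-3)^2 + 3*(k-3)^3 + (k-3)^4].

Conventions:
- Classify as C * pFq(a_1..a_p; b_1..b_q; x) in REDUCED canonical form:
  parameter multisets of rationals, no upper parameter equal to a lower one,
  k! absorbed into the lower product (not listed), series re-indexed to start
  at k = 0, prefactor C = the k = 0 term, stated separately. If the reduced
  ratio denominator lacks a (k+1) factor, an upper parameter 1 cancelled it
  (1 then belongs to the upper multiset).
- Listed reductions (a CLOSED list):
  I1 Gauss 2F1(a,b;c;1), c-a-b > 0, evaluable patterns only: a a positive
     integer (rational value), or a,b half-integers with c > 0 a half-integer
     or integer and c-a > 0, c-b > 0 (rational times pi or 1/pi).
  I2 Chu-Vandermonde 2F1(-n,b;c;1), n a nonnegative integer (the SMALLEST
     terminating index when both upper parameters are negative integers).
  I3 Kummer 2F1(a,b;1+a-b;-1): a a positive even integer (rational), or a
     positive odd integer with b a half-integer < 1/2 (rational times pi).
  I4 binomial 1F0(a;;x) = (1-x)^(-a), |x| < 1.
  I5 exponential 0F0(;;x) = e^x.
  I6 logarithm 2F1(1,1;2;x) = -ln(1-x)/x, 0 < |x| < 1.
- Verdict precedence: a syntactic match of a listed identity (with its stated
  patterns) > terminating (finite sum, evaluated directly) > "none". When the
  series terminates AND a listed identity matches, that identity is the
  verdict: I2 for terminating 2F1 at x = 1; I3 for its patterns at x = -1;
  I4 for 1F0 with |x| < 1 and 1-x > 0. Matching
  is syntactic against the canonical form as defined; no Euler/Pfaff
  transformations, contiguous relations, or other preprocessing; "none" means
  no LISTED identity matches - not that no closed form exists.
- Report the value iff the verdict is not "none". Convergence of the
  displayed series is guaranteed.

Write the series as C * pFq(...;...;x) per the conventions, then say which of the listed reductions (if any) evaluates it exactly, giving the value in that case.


Key observation: with t_0 = 9/11, cancel k^2 + 1 from the displayed ratio first; then C = 9/11, x = 7/8.
Consecutive-term ratio: r(k) = (7/8) * (k+1) (k+1) / [(k+2) (k+1)] - rational in k, leading ratio (7/8); with t_0 = 9/11, classification follows.

The series (x = 7/8) is 2F1: upper {1, 1}, lower {2}, prefactor 9/11. Verdict (x = 7/8): logarithm (I6) applies (the logarithm: parameters (1,1;2), x = 7/8). Exact value: (-72/77) * ln(1/8).


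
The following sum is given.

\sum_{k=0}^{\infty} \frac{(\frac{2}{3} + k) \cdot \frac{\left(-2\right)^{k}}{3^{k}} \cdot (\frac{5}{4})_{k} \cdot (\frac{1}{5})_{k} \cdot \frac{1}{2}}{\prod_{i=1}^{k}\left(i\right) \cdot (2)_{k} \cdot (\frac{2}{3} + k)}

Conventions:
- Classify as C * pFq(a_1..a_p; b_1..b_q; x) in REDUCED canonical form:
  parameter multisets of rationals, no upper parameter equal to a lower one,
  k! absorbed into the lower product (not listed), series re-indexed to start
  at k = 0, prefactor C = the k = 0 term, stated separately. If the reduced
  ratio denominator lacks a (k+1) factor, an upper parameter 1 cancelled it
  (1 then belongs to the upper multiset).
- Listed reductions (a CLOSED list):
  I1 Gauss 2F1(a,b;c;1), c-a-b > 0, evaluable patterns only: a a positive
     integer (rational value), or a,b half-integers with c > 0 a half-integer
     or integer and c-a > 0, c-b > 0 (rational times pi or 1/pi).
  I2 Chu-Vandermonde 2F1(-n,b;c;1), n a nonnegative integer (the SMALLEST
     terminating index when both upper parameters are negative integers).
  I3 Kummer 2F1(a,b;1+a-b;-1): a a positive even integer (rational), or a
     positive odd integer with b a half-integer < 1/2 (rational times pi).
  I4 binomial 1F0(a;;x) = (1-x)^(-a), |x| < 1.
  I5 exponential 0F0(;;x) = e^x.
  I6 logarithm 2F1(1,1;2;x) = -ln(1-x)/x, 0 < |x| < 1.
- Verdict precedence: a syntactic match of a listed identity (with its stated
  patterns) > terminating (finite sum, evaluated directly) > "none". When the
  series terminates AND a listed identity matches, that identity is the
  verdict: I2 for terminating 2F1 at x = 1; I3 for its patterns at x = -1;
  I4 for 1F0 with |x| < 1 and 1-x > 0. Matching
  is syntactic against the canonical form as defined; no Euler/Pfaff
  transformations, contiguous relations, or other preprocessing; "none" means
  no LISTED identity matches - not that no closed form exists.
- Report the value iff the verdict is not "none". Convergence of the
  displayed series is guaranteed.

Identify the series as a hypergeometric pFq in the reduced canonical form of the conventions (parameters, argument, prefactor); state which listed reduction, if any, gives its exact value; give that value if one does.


This is \frac{1}{2} * 2F1(\frac{1}{5}, \frac{5}{4}; 2; -\frac{2}{3}) in reduced canonical form. Verdict: none - this 2F1 at x = -\frac{2}{3} matches no listed pattern, and upper {\frac{1}{5}, \frac{5}{4}} holds no stopper.

The tell: t_0 being \frac{1}{2}, striking the common factor k + 2/3 reduces the term (C = 1/2).
Ratio: r(k) = -\frac{2}{3} * (k+\frac{1}{5}) (k+\frac{5}{4}) / [(k+2) (k+1)] - rational in k, leading ratio -\frac{2}{3}; with t_0 = \frac{1}{2}, classification follows.


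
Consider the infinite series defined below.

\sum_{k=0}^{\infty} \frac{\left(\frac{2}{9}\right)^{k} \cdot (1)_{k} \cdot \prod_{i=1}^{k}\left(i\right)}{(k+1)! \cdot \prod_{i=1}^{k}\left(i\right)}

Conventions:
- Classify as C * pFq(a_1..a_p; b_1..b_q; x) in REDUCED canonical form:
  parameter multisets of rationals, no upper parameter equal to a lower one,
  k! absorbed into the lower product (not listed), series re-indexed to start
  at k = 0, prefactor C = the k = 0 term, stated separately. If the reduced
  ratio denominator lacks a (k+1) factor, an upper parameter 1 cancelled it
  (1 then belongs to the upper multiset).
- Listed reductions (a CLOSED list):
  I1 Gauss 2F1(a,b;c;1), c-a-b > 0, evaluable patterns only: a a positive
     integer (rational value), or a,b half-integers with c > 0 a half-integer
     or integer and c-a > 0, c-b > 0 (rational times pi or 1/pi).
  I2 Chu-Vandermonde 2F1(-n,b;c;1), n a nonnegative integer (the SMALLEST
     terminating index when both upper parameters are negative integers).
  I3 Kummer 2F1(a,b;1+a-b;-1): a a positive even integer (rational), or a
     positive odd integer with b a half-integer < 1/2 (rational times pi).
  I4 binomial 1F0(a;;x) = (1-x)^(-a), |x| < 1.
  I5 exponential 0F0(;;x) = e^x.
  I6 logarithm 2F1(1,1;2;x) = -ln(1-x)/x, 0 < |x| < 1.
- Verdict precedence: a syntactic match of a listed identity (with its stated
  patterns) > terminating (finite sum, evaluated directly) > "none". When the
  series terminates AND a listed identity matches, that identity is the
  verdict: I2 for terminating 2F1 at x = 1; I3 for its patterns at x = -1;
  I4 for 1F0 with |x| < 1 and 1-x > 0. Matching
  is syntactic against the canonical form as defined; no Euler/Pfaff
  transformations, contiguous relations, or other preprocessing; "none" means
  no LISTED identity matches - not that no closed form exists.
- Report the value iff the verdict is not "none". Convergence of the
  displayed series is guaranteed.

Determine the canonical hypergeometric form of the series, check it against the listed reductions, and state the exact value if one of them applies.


This is 1 * 2F1(1, 1; 2; \frac{2}{9}) in reduced canonical form. Verdict: logarithm (I6) matches (the logarithm: parameters (1,1;2), x = \frac{2}{9}). Exact value: \left(-\frac{9}{2}\right) \cdot \ln\left(\frac{7}{9}\right).

First insight: t_0 = 1 here, and the product of the first k integers (C = 1, x = 2/9) is k!.
Step ratio: r(k) = \frac{2}{9} * (k+1) (k+1) / [(k+2) (k+1)] - rational in k, leading ratio \frac{2}{9}; with t_0 = 1, classification follows.


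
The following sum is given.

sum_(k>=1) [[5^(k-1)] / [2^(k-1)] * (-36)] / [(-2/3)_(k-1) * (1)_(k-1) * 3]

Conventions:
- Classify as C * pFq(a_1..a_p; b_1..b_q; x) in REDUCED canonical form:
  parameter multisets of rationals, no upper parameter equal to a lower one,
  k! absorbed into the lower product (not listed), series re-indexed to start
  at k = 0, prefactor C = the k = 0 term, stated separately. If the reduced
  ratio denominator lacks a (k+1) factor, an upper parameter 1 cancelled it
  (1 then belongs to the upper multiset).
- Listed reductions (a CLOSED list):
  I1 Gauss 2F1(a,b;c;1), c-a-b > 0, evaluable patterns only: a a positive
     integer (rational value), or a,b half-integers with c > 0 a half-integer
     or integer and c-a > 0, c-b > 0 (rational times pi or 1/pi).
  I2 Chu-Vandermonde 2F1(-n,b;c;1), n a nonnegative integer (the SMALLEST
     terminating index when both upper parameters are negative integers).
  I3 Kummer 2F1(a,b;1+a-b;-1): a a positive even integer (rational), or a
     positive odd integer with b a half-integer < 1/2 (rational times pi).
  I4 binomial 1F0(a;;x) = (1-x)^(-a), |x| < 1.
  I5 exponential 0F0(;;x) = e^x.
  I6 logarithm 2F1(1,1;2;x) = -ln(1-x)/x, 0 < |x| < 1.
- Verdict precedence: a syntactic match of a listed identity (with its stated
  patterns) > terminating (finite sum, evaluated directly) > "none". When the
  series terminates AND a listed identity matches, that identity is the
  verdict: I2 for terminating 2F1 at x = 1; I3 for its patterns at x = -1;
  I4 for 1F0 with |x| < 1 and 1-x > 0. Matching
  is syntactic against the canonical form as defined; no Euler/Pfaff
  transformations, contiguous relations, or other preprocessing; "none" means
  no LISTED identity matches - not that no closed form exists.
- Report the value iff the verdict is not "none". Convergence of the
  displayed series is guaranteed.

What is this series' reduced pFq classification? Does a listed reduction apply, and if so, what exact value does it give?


Canonical form: C = -12 times 0F1 with upper {-}, lower {-2/3}, x = 5/2. Verdict: none - at argument 5/2 the multisets {-} ; {-2/3} match no listed identity.

The tell: x = (5/2) and (1)_k (prefactor -12) is k! itself.
Term ratio: r(k) = (5/2) * 1 / [(k-2/3) (k+1)] - rational in k, leading ratio (5/2); with t_0 = -12, classification follows.


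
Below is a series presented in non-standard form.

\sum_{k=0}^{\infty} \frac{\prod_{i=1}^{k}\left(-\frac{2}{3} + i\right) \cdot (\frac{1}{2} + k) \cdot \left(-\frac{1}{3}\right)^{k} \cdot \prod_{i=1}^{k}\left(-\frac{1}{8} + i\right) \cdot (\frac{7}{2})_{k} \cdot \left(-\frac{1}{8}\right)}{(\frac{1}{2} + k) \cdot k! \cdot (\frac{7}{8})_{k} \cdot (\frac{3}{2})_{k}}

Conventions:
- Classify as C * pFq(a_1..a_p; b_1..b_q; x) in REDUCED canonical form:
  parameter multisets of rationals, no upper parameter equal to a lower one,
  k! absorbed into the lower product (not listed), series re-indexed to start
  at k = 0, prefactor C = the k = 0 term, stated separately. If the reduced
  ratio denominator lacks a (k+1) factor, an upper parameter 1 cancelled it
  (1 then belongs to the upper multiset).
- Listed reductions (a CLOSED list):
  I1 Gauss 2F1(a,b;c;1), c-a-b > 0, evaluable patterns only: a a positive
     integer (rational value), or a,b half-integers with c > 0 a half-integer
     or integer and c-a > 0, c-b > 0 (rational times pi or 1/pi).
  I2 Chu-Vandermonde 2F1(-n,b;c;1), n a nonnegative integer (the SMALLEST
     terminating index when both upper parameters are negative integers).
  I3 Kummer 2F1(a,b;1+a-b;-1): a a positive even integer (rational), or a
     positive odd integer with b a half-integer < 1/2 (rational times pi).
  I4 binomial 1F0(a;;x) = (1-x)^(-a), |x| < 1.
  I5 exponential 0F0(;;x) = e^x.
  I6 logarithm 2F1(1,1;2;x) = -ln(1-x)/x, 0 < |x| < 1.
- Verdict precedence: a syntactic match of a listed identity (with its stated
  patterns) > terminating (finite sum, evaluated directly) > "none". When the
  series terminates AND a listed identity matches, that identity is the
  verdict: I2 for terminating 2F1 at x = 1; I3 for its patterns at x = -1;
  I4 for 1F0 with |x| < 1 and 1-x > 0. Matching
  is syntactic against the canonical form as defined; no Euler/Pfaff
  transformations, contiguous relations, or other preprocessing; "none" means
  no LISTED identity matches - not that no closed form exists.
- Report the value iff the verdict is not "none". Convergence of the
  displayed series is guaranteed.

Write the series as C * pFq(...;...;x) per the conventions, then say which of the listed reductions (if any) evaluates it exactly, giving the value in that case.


At argument -\frac{1}{3}: a 2F1 with upper {\frac{1}{3}, \frac{7}{2}}, lower {\frac{3}{2}}, scaled by C = -\frac{1}{8}. Verdict: none. No listed pattern accepts 2F1(\frac{1}{3}, \frac{7}{2}; \frac{3}{2}; -\frac{1}{3}).

First insight: t_0 = -\frac{1}{8} here, and the running product (C = -1/8, x = -1/3) telescopes to a rising factorial.
Term ratio: r(k) = -\frac{1}{3} * (k+\frac{1}{3}) (k+\frac{7}{2}) / [(k+\frac{3}{2}) (k+1)] - rational in k. x = -\frac{1}{3}; t_0 = -\frac{1}{8}; negate the roots.


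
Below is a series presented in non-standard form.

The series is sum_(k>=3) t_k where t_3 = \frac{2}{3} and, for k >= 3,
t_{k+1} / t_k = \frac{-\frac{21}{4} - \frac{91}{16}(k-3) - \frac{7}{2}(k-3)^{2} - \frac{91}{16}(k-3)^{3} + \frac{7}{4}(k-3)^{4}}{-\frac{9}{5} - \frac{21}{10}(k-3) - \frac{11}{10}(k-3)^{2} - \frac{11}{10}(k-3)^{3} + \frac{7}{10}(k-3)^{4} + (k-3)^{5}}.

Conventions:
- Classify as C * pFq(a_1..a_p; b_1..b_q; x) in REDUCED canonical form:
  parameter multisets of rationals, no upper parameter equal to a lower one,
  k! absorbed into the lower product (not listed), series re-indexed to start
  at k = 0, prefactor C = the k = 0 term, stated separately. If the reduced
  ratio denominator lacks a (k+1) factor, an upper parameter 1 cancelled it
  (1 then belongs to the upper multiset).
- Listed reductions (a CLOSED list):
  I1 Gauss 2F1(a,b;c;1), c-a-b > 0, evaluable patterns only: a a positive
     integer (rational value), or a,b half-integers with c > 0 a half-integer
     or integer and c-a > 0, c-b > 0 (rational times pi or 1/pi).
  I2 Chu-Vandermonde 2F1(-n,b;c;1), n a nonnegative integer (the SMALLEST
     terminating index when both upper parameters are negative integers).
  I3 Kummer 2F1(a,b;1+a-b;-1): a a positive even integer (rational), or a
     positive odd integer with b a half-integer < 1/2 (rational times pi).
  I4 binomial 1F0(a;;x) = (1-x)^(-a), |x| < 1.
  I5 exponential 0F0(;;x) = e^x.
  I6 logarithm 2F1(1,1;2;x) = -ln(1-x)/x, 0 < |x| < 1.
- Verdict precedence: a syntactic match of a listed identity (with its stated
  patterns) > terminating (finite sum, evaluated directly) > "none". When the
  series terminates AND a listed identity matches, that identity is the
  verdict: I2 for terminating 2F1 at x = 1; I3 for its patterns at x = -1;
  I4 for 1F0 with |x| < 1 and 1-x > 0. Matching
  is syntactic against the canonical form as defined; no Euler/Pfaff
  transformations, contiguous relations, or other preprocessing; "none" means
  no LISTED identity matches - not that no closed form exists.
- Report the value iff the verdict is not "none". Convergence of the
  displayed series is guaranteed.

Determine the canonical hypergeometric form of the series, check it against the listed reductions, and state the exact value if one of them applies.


Canonical form: C = \frac{2}{3} times 2F2 with upper {-4, \frac{3}{4}}, lower {-\frac{3}{2}, \frac{6}{5}}, x = \frac{7}{4}. Verdict: terminating - no listed pattern fits, but -4 in the upper list cuts the series at k = 4; direct evaluation. Hence: -\frac{25520057}{19464192}.

Structural cue: x = \frac{7}{4} and factor the ratio over Q (C = 2/3, x = 7/4): negated roots = parameters.
Ratio: r(k) = \frac{7}{4} * (k-4) (k+\frac{3}{4}) / [(k-\frac{3}{2}) (k+\frac{6}{5}) (k+1)] - rational in k, leading ratio \frac{7}{4}; with t_0 = \frac{2}{3}, classification follows.
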